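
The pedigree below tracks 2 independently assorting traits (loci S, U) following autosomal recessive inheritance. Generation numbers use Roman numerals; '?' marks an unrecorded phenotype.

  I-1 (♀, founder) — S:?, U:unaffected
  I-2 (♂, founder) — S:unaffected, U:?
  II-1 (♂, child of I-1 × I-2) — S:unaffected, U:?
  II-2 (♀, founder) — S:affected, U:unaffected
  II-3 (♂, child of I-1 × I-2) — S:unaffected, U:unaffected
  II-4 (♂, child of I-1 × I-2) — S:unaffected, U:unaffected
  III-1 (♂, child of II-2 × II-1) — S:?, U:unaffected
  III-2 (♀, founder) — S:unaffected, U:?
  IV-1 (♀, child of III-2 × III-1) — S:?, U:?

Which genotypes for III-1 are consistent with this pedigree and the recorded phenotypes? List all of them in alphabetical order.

III-1 ∈ {Ss UU, Ss Uu, ss UU, ss Uu}

S/I-1 ? ·: SS|Ss|ss
S/I-2 un ·: SS|Ss
S/II-1 un I-1×I-2: SS|Ss
S/II-2 aff ·: ss
S/II-3 un I-1×I-2: SS|Ss
S/II-4 un I-1×I-2: SS|Ss
S/III-1 ? II-2×II-1: Ss|ss
S/III-2 un ·: SS|Ss
S/IV-1 ? III-2×III-1: SS|Ss|ss
⇒ S over [I-1,I-2,II-1,II-2,II-3,II-4,III-1,III-2,IV-1]: 177 consistent
U/I-1 un ·: UU|Uu
U/I-2 ? ·: UU|Uu|uu
U/II-1 ? I-1×I-2: UU|Uu|uu
U/II-2 un ·: UU|Uu
U/II-3 un I-1×I-2: UU|Uu
U/II-4 un I-1×I-2: UU|Uu
U/III-1 un II-2×II-1: UU|Uu
U/III-2 ? ·: UU|Uu|uu
U/IV-1 ? III-2×III-1: UU|Uu|uu
⇒ U over [I-1,I-2,II-1,II-2,II-3,II-4,III-1,III-2,IV-1]: 573 consistent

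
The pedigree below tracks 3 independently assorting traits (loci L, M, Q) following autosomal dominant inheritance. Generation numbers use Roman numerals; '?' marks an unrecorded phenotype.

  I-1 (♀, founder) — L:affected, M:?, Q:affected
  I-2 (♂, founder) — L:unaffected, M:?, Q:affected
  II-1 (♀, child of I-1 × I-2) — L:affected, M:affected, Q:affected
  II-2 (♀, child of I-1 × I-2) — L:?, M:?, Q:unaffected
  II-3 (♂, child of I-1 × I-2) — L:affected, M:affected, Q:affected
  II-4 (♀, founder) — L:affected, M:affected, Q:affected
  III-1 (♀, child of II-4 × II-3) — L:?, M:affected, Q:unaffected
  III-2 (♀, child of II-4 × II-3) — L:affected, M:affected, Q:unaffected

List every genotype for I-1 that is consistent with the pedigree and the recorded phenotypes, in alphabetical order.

I-1 ∈ {LL MM Qq, LL Mm Qq, LL mm Qq, Ll MM Qq, Ll Mm Qq, Ll mm Qq}

L/I-1 aff ·: Ll|LL
L/I-2 un ·: ll
L/II-1 aff I-1×I-2: Ll
L/II-2 ? I-1×I-2: ll|Ll
L/II-3 aff I-1×I-2: Ll
L/II-4 aff ·: Ll|LL
L/III-1 ? II-4×II-3: ll|Ll|LL
L/III-2 aff II-4×II-3: Ll|LL
⇒ L over [I-1,I-2,II-1,II-2,II-3,II-4,III-1,III-2]: 30 consistent
M/I-1 ? ·: mm|Mm|MM
M/I-2 ? ·: mm|Mm|MM
M/II-1 aff I-1×I-2: Mm|MM
M/II-2 ? I-1×I-2: mm|Mm|MM
M/II-3 aff I-1×I-2: Mm|MM
M/II-4 aff ·: Mm|MM
M/III-1 aff II-4×II-3: Mm|MM
M/III-2 aff II-4×II-3: Mm|MM
⇒ M over [I-1,I-2,II-1,II-2,II-3,II-4,III-1,III-2]: 235 consistent
Q/I-1 aff ·: Qq
Q/I-2 aff ·: Qq
Q/II-1 aff I-1×I-2: Qq|QQ
Q/II-2 un I-1×I-2: qq
Q/II-3 aff I-1×I-2: Qq
Q/II-4 aff ·: Qq
Q/III-1 un II-4×II-3: qq
Q/III-2 un II-4×II-3: qq
⇒ Q over [I-1,I-2,II-1,II-2,II-3,II-4,III-1,III-2]: 2 consistent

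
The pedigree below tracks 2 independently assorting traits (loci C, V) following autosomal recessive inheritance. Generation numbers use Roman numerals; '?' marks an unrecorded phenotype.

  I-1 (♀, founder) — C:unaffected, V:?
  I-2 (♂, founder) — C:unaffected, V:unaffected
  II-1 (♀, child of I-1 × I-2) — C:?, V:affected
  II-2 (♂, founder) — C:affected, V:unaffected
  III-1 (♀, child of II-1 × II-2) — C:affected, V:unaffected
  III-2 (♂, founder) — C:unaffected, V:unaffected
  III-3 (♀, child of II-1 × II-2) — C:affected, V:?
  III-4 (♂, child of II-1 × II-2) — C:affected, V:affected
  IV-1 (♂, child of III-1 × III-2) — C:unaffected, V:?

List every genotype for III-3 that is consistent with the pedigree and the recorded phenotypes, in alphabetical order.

III-3 ∈ {cc Vv, cc vv}

C/I-1 un ·: CC|Cc
C/I-2 un ·: CC|Cc
C/II-1 ? I-1×I-2: Cc|cc
C/II-2 aff ·: cc
C/III-1 aff II-1×II-2: cc
C/III-2 un ·: CC|Cc
C/III-3 aff II-1×II-2: cc
C/III-4 aff II-1×II-2: cc
C/IV-1 un III-1×III-2: Cc
⇒ C over [I-1,I-2,II-1,II-2,III-1,III-2,III-3,III-4,IV-1]: 8 consistent
V/I-1 ? ·: Vv|vv
V/I-2 un ·: Vv
V/II-1 aff I-1×I-2: vv
V/II-2 un ·: Vv
V/III-1 un II-1×II-2: Vv
V/III-2 un ·: VV|Vv
V/III-3 ? II-1×II-2: Vv|vv
V/III-4 aff II-1×II-2: vv
V/IV-1 ? III-1×III-2: VV|Vv|vv
⇒ V over [I-1,I-2,II-1,II-2,III-1,III-2,III-3,III-4,IV-1]: 20 consistent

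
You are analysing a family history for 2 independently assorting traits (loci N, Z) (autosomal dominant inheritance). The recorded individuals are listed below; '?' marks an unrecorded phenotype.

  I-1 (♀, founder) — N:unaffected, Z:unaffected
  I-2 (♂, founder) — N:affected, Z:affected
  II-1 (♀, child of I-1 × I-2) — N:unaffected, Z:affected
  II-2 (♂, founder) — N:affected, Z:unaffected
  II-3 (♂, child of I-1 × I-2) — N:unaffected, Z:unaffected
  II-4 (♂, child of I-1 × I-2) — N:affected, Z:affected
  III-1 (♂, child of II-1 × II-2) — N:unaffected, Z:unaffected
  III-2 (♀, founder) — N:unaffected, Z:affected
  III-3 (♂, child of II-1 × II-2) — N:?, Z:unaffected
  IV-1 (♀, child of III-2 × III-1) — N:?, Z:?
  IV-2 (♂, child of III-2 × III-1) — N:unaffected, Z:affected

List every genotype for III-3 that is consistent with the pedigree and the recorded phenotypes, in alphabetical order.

III-3 ∈ {Nn zz, nn zz}

N/I-1 un ·: nn
N/I-2 aff ·: Nn
N/II-1 un I-1×I-2: nn
N/II-2 aff ·: Nn
N/II-3 un I-1×I-2: nn
N/II-4 aff I-1×I-2: Nn
N/III-1 un II-1×II-2: nn
N/III-2 un ·: nn
N/III-3 ? II-1×II-2: nn|Nn
N/IV-1 ? III-2×III-1: nn
N/IV-2 un III-2×III-1: nn
⇒ N over [I-1,I-2,II-1,II-2,II-3,II-4,III-1,III-2,III-3,IV-1,IV-2]: 2 consistent
Z/I-1 un ·: zz
Z/I-2 aff ·: Zz
Z/II-1 aff I-1×I-2: Zz
Z/II-2 un ·: zz
Z/II-3 un I-1×I-2: zz
Z/II-4 aff I-1×I-2: Zz
Z/III-1 un II-1×II-2: zz
Z/III-2 aff ·: Zz|ZZ
Z/III-3 un II-1×II-2: zz
Z/IV-1 ? III-2×III-1: zz|Zz
Z/IV-2 aff III-2×III-1: Zz
⇒ Z over [I-1,I-2,II-1,II-2,II-3,II-4,III-1,III-2,III-3,IV-1,IV-2]: 3 consistent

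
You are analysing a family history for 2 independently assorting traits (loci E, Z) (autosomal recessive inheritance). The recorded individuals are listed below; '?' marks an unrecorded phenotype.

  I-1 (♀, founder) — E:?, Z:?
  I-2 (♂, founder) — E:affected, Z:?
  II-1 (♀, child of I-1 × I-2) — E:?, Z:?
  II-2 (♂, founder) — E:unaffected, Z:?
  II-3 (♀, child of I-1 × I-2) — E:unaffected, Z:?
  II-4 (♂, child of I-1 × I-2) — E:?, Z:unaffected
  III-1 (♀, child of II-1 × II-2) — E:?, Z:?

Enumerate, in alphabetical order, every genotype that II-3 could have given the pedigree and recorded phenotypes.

E/I-1 ? ·: EE|Ee
E/I-2 aff ·: ee
E/II-1 ? I-1×I-2: Ee|ee
E/II-2 un ·: EE|Ee
E/II-3 un I-1×I-2: Ee
E/II-4 ? I-1×I-2: Ee|ee
E/III-1 ? II-1×II-2: EE|Ee|ee
⇒ E over [I-1,I-2,II-1,II-2,II-3,II-4,III-1]: 21 consistent
Z/I-1 ? ·: ZZ|Zz|zz
Z/I-2 ? ·: ZZ|Zz|zz
Z/II-1 ? I-1×I-2: ZZ|Zz|zz
Z/II-2 ? ·: ZZ|Zz|zz
Z/II-3 ? I-1×I-2: ZZ|Zz|zz
Z/II-4 un I-1×I-2: ZZ|Zz
Z/III-1 ? II-1×II-2: ZZ|Zz|zz
⇒ Z over [I-1,I-2,II-1,II-2,II-3,II-4,III-1]: 240 consistent

II-3 ∈ {Ee ZZ, Ee Zz, Ee zz}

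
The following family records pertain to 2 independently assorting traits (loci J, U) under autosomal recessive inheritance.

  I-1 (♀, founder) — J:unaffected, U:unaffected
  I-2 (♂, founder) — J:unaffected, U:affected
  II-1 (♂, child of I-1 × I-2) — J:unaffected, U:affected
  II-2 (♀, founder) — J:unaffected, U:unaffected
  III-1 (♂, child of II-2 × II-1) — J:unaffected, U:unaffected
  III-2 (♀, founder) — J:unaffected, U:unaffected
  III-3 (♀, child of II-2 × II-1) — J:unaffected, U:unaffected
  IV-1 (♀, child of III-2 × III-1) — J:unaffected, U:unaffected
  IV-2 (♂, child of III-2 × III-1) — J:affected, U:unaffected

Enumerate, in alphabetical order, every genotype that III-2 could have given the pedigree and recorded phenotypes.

J/I-1 un ·: JJ|Jj
J/I-2 un ·: JJ|Jj
J/II-1 un I-1×I-2: JJ|Jj
J/II-2 un ·: JJ|Jj
J/III-1 un II-2×II-1: Jj
J/III-2 un ·: Jj
J/III-3 un II-2×II-1: JJ|Jj
J/IV-1 un III-2×III-1: JJ|Jj
J/IV-2 aff III-2×III-1: jj
⇒ J over [I-1,I-2,II-1,II-2,III-1,III-2,III-3,IV-1,IV-2]: 40 consistent
U/I-1 un ·: Uu
U/I-2 aff ·: uu
U/II-1 aff I-1×I-2: uu
U/II-2 un ·: UU|Uu
U/III-1 un II-2×II-1: Uu
U/III-2 un ·: UU|Uu
U/III-3 un II-2×II-1: Uu
U/IV-1 un III-2×III-1: UU|Uu
U/IV-2 un III-2×III-1: UU|Uu
⇒ U over [I-1,I-2,II-1,II-2,III-1,III-2,III-3,IV-1,IV-2]: 16 consistent

III-2 ∈ {Jj UU, Jj Uu}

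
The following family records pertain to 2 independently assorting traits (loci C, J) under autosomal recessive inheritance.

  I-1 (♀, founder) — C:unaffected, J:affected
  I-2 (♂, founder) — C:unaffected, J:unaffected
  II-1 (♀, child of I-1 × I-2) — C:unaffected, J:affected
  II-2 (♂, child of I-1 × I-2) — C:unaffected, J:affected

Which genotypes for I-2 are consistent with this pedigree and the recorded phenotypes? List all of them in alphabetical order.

C/I-1 un ·: CC|Cc
C/I-2 un ·: CC|Cc
C/II-1 un I-1×I-2: CC|Cc
C/II-2 un I-1×I-2: CC|Cc
⇒ C over [I-1,I-2,II-1,II-2]: 13 consistent
J/I-1 aff ·: jj
J/I-2 un ·: Jj
J/II-1 aff I-1×I-2: jj
J/II-2 aff I-1×I-2: jj
⇒ J over [I-1,I-2,II-1,II-2]: 1 consistent

I-2 ∈ {CC Jj, Cc Jj}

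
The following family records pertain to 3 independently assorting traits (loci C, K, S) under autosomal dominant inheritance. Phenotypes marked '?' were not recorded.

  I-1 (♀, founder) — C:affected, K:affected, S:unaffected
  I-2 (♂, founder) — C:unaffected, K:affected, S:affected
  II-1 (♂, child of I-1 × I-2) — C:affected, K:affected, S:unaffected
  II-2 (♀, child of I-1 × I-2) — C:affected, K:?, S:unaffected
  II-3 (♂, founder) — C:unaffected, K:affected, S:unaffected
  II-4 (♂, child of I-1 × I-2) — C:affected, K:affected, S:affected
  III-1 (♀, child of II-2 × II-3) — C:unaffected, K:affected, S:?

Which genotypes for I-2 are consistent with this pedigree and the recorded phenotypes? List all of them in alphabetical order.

C/I-1 aff ·: Cc|CC
C/I-2 un ·: cc
C/II-1 aff I-1×I-2: Cc
C/II-2 aff I-1×I-2: Cc
C/II-3 un ·: cc
C/II-4 aff I-1×I-2: Cc
C/III-1 un II-2×II-3: cc
⇒ C over [I-1,I-2,II-1,II-2,II-3,II-4,III-1]: 2 consistent
K/I-1 aff ·: Kk|KK
K/I-2 aff ·: Kk|KK
K/II-1 aff I-1×I-2: Kk|KK
K/II-2 ? I-1×I-2: kk|Kk|KK
K/II-3 aff ·: Kk|KK
K/II-4 aff I-1×I-2: Kk|KK
K/III-1 aff II-2×II-3: Kk|KK
⇒ K over [I-1,I-2,II-1,II-2,II-3,II-4,III-1]: 95 consistent
S/I-1 un ·: ss
S/I-2 aff ·: Ss
S/II-1 un I-1×I-2: ss
S/II-2 un I-1×I-2: ss
S/II-3 un ·: ss
S/II-4 aff I-1×I-2: Ss
S/III-1 ? II-2×II-3: ss
⇒ S over [I-1,I-2,II-1,II-2,II-3,II-4,III-1]: 1 consistent

I-2 ∈ {cc KK Ss, cc Kk Ss}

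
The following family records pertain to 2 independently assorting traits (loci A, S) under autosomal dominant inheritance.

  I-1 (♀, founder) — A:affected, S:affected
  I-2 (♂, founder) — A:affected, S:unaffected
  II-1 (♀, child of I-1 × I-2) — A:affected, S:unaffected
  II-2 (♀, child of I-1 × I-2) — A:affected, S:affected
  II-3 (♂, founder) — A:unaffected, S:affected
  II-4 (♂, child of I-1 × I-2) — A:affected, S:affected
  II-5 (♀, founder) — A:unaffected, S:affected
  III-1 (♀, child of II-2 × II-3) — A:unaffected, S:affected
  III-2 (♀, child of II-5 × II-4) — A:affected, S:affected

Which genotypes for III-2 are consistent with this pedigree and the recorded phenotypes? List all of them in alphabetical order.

A/I-1 aff ·: Aa|AA
A/I-2 aff ·: Aa|AA
A/II-1 aff I-1×I-2: Aa|AA
A/II-2 aff I-1×I-2: Aa
A/II-3 un ·: aa
A/II-4 aff I-1×I-2: Aa|AA
A/II-5 un ·: aa
A/III-1 un II-2×II-3: aa
A/III-2 aff II-5×II-4: Aa
⇒ A over [I-1,I-2,II-1,II-2,II-3,II-4,II-5,III-1,III-2]: 12 consistent
S/I-1 aff ·: Ss
S/I-2 un ·: ss
S/II-1 un I-1×I-2: ss
S/II-2 aff I-1×I-2: Ss
S/II-3 aff ·: Ss|SS
S/II-4 aff I-1×I-2: Ss
S/II-5 aff ·: Ss|SS
S/III-1 aff II-2×II-3: Ss|SS
S/III-2 aff II-5×II-4: Ss|SS
⇒ S over [I-1,I-2,II-1,II-2,II-3,II-4,II-5,III-1,III-2]: 16 consistent

III-2 ∈ {Aa SS, Aa Ss}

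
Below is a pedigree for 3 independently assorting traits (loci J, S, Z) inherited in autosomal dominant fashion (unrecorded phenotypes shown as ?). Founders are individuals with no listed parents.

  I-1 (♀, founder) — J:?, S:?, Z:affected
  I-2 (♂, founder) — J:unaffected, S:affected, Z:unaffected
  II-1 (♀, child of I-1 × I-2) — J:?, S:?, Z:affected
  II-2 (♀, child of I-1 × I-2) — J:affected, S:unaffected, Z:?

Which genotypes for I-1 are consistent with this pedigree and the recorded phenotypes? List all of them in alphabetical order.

I-1 ∈ {JJ Ss ZZ, JJ Ss Zz, JJ ss ZZ, JJ ss Zz, Jj Ss ZZ, Jj Ss Zz, Jj ss ZZ, Jj ss Zz}

J/I-1 ? ·: Jj|JJ
J/I-2 un ·: jj
J/II-1 ? I-1×I-2: jj|Jj
J/II-2 aff I-1×I-2: Jj
⇒ J over [I-1,I-2,II-1,II-2]: 3 consistent
S/I-1 ? ·: ss|Ss
S/I-2 aff ·: Ss
S/II-1 ? I-1×I-2: ss|Ss|SS
S/II-2 un I-1×I-2: ss
⇒ S over [I-1,I-2,II-1,II-2]: 5 consistent
Z/I-1 aff ·: Zz|ZZ
Z/I-2 un ·: zz
Z/II-1 aff I-1×I-2: Zz
Z/II-2 ? I-1×I-2: zz|Zz
⇒ Z over [I-1,I-2,II-1,II-2]: 3 consistent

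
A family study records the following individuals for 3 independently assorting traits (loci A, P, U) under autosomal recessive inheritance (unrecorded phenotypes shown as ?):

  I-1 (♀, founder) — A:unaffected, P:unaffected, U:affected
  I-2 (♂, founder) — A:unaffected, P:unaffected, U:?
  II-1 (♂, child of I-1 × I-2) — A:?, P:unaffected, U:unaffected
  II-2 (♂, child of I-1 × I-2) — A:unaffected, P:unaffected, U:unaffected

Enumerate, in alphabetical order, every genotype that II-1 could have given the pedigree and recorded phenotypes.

II-1 ∈ {AA PP Uu, AA Pp Uu, Aa PP Uu, Aa Pp Uu, aa PP Uu, aa Pp Uu}

A/I-1 un ·: AA|Aa
A/I-2 un ·: AA|Aa
A/II-1 ? I-1×I-2: AA|Aa|aa
A/II-2 un I-1×I-2: AA|Aa
⇒ A over [I-1,I-2,II-1,II-2]: 15 consistent
P/I-1 un ·: PP|Pp
P/I-2 un ·: PP|Pp
P/II-1 un I-1×I-2: PP|Pp
P/II-2 un I-1×I-2: PP|Pp
⇒ P over [I-1,I-2,II-1,II-2]: 13 consistent
U/I-1 aff ·: uu
U/I-2 ? ·: UU|Uu
U/II-1 un I-1×I-2: Uu
U/II-2 un I-1×I-2: Uu
⇒ U over [I-1,I-2,II-1,II-2]: 2 consistent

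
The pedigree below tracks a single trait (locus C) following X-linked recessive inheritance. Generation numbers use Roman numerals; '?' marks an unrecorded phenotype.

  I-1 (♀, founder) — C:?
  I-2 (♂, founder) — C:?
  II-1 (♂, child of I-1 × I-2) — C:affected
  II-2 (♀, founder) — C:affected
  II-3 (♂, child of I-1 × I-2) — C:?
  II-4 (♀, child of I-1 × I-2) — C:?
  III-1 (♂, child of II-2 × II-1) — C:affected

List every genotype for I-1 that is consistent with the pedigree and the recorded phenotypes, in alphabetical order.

I-1 ∈ {X^CX^c, X^cX^c}

C/I-1 ? ·: X^CX^c|X^cX^c
C/I-2 ? ·: X^CY|X^cY
C/II-1 aff I-1×I-2: X^cY
C/II-2 aff ·: X^cX^c
C/II-3 ? I-1×I-2: X^CY|X^cY
C/II-4 ? I-1×I-2: X^CX^C|X^CX^c|X^cX^c
C/III-1 aff II-2×II-1: X^cY
⇒ C over [I-1,I-2,II-1,II-2,II-3,II-4,III-1]: 10 consistent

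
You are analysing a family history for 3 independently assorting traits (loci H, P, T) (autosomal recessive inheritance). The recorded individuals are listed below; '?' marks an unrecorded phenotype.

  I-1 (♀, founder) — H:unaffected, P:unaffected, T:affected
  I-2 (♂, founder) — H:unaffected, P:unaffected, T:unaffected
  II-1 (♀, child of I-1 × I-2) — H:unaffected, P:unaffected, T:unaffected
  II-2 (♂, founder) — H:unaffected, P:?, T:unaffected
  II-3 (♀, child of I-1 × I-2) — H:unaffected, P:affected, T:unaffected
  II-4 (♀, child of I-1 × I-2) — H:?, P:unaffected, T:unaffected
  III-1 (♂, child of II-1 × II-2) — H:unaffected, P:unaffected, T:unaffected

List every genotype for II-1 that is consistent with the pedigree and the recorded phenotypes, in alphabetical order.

H/I-1 un ·: HH|Hh
H/I-2 un ·: HH|Hh
H/II-1 un I-1×I-2: HH|Hh
H/II-2 un ·: HH|Hh
H/II-3 un I-1×I-2: HH|Hh
H/II-4 ? I-1×I-2: HH|Hh|hh
H/III-1 un II-1×II-2: HH|Hh
⇒ H over [I-1,I-2,II-1,II-2,II-3,II-4,III-1]: 101 consistent
P/I-1 un ·: Pp
P/I-2 un ·: Pp
P/II-1 un I-1×I-2: PP|Pp
P/II-2 ? ·: PP|Pp|pp
P/II-3 aff I-1×I-2: pp
P/II-4 un I-1×I-2: PP|Pp
P/III-1 un II-1×II-2: PP|Pp
⇒ P over [I-1,I-2,II-1,II-2,II-3,II-4,III-1]: 18 consistent
T/I-1 aff ·: tt
T/I-2 un ·: TT|Tt
T/II-1 un I-1×I-2: Tt
T/II-2 un ·: TT|Tt
T/II-3 un I-1×I-2: Tt
T/II-4 un I-1×I-2: Tt
T/III-1 un II-1×II-2: TT|Tt
⇒ T over [I-1,I-2,II-1,II-2,II-3,II-4,III-1]: 8 consistent

II-1 ∈ {HH PP Tt, HH Pp Tt, Hh PP Tt, Hh Pp Tt}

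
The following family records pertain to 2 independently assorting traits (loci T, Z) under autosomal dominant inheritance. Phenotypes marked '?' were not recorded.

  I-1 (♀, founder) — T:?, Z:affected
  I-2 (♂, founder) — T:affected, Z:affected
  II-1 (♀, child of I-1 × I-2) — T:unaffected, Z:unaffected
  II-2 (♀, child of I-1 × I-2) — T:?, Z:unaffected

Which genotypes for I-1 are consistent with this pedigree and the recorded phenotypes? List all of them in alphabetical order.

I-1 ∈ {Tt Zz, tt Zz}

T/I-1 ? ·: tt|Tt
T/I-2 aff ·: Tt
T/II-1 un I-1×I-2: tt
T/II-2 ? I-1×I-2: tt|Tt|TT
⇒ T over [I-1,I-2,II-1,II-2]: 5 consistent
Z/I-1 aff ·: Zz
Z/I-2 aff ·: Zz
Z/II-1 un I-1×I-2: zz
Z/II-2 un I-1×I-2: zz
⇒ Z over [I-1,I-2,II-1,II-2]: 1 consistent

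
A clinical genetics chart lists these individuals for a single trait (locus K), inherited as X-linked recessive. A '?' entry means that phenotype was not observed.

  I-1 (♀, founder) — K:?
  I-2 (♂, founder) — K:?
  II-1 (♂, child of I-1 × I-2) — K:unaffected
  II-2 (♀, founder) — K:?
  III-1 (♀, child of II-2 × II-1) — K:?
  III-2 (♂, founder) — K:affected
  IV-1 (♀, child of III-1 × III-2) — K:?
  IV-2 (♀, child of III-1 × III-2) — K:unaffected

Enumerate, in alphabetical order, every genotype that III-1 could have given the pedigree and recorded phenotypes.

III-1 ∈ {X^KX^K, X^KX^k}

K/I-1 ? ·: X^KX^K|X^KX^k
K/I-2 ? ·: X^KY|X^kY
K/II-1 un I-1×I-2: X^KY
K/II-2 ? ·: X^KX^K|X^KX^k|X^kX^k
K/III-1 ? II-2×II-1: X^KX^K|X^KX^k
K/III-2 aff ·: X^kY
K/IV-1 ? III-1×III-2: X^KX^k|X^kX^k
K/IV-2 un III-1×III-2: X^KX^k
⇒ K over [I-1,I-2,II-1,II-2,III-1,III-2,IV-1,IV-2]: 24 consistent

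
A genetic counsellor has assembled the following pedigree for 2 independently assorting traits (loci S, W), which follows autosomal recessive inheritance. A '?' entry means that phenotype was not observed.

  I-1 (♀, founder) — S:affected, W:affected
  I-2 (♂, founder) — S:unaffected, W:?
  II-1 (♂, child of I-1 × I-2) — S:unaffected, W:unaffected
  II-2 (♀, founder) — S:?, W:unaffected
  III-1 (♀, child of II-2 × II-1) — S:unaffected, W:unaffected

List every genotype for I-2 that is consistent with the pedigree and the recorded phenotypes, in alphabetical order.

I-2 ∈ {SS WW, SS Ww, Ss WW, Ss Ww}

S/I-1 aff ·: ss
S/I-2 un ·: SS|Ss
S/II-1 un I-1×I-2: Ss
S/II-2 ? ·: SS|Ss|ss
S/III-1 un II-2×II-1: SS|Ss
⇒ S over [I-1,I-2,II-1,II-2,III-1]: 10 consistent
W/I-1 aff ·: ww
W/I-2 ? ·: WW|Ww
W/II-1 un I-1×I-2: Ww
W/II-2 un ·: WW|Ww
W/III-1 un II-2×II-1: WW|Ww
⇒ W over [I-1,I-2,II-1,II-2,III-1]: 8 consistent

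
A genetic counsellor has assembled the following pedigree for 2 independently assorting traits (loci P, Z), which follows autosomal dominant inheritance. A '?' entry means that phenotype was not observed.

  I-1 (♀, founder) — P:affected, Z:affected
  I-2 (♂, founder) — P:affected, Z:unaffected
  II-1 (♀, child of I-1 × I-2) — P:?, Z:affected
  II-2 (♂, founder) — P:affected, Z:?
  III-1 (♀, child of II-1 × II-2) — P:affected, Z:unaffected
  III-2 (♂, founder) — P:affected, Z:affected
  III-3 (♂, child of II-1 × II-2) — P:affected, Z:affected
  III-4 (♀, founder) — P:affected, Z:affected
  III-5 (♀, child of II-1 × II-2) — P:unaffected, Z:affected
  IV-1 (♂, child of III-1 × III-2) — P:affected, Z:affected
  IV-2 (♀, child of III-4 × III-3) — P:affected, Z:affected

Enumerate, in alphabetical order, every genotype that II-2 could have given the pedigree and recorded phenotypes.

P/I-1 aff ·: Pp|PP
P/I-2 aff ·: Pp|PP
P/II-1 ? I-1×I-2: pp|Pp
P/II-2 aff ·: Pp
P/III-1 aff II-1×II-2: Pp|PP
P/III-2 aff ·: Pp|PP
P/III-3 aff II-1×II-2: Pp|PP
P/III-4 aff ·: Pp|PP
P/III-5 un II-1×II-2: pp
P/IV-1 aff III-1×III-2: Pp|PP
P/IV-2 aff III-4×III-3: Pp|PP
⇒ P over [I-1,I-2,II-1,II-2,III-1,III-2,III-3,III-4,III-5,IV-1,IV-2]: 163 consistent
Z/I-1 aff ·: Zz|ZZ
Z/I-2 un ·: zz
Z/II-1 aff I-1×I-2: Zz
Z/II-2 ? ·: zz|Zz
Z/III-1 un II-1×II-2: zz
Z/III-2 aff ·: Zz|ZZ
Z/III-3 aff II-1×II-2: Zz|ZZ
Z/III-4 aff ·: Zz|ZZ
Z/III-5 aff II-1×II-2: Zz|ZZ
Z/IV-1 aff III-1×III-2: Zz
Z/IV-2 aff III-4×III-3: Zz|ZZ
⇒ Z over [I-1,I-2,II-1,II-2,III-1,III-2,III-3,III-4,III-5,IV-1,IV-2]: 72 consistent

II-2 ∈ {Pp Zz, Pp zz}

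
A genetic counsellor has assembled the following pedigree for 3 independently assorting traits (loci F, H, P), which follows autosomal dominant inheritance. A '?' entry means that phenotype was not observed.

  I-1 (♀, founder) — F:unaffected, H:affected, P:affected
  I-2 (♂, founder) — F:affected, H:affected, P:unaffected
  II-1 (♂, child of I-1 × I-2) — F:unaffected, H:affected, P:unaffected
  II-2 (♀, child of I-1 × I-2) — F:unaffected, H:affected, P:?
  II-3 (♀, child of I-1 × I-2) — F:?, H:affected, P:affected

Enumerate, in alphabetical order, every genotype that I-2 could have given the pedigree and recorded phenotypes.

F/I-1 un ·: ff
F/I-2 aff ·: Ff
F/II-1 un I-1×I-2: ff
F/II-2 un I-1×I-2: ff
F/II-3 ? I-1×I-2: ff|Ff
⇒ F over [I-1,I-2,II-1,II-2,II-3]: 2 consistent
H/I-1 aff ·: Hh|HH
H/I-2 aff ·: Hh|HH
H/II-1 aff I-1×I-2: Hh|HH
H/II-2 aff I-1×I-2: Hh|HH
H/II-3 aff I-1×I-2: Hh|HH
⇒ H over [I-1,I-2,II-1,II-2,II-3]: 25 consistent
P/I-1 aff ·: Pp
P/I-2 un ·: pp
P/II-1 un I-1×I-2: pp
P/II-2 ? I-1×I-2: pp|Pp
P/II-3 aff I-1×I-2: Pp
⇒ P over [I-1,I-2,II-1,II-2,II-3]: 2 consistent

I-2 ∈ {Ff HH pp, Ff Hh pp}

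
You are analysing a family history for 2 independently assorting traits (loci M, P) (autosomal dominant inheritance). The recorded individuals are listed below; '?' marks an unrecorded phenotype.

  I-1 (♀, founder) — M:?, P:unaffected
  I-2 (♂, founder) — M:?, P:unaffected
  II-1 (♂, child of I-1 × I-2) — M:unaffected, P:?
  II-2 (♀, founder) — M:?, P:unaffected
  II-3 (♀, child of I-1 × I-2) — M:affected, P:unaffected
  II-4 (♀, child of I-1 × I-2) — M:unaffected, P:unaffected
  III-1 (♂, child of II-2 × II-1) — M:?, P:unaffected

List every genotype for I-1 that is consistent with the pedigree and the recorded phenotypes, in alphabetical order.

I-1 ∈ {Mm pp, mm pp}

M/I-1 ? ·: mm|Mm
M/I-2 ? ·: mm|Mm
M/II-1 un I-1×I-2: mm
M/II-2 ? ·: mm|Mm|MM
M/II-3 aff I-1×I-2: Mm|MM
M/II-4 un I-1×I-2: mm
M/III-1 ? II-2×II-1: mm|Mm
⇒ M over [I-1,I-2,II-1,II-2,II-3,II-4,III-1]: 16 consistent
P/I-1 un ·: pp
P/I-2 un ·: pp
P/II-1 ? I-1×I-2: pp
P/II-2 un ·: pp
P/II-3 un I-1×I-2: pp
P/II-4 un I-1×I-2: pp
P/III-1 un II-2×II-1: pp
⇒ P over [I-1,I-2,II-1,II-2,II-3,II-4,III-1]: 1 consistent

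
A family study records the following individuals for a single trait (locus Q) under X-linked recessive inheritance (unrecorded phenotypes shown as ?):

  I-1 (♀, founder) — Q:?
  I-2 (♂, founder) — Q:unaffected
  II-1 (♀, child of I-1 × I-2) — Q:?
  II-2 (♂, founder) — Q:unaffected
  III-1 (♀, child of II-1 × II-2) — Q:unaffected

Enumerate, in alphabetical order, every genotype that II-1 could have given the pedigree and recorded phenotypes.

II-1 ∈ {X^QX^Q, X^QX^q}

Q/I-1 ? ·: X^QX^Q|X^QX^q|X^qX^q
Q/I-2 un ·: X^QY
Q/II-1 ? I-1×I-2: X^QX^Q|X^QX^q
Q/II-2 un ·: X^QY
Q/III-1 un II-1×II-2: X^QX^Q|X^QX^q
⇒ Q over [I-1,I-2,II-1,II-2,III-1]: 6 consistent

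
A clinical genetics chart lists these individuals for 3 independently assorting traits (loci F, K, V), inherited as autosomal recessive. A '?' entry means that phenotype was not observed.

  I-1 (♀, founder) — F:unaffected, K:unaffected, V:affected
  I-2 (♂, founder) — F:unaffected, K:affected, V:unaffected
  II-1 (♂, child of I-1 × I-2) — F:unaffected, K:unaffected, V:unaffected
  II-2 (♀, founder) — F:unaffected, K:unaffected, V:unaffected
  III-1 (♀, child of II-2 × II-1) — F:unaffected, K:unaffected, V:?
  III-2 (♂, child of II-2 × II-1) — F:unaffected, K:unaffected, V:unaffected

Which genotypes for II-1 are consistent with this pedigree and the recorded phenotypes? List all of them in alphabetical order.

II-1 ∈ {FF Kk Vv, Ff Kk Vv}

F/I-1 un ·: FF|Ff
F/I-2 un ·: FF|Ff
F/II-1 un I-1×I-2: FF|Ff
F/II-2 un ·: FF|Ff
F/III-1 un II-2×II-1: FF|Ff
F/III-2 un II-2×II-1: FF|Ff
⇒ F over [I-1,I-2,II-1,II-2,III-1,III-2]: 44 consistent
K/I-1 un ·: KK|Kk
K/I-2 aff ·: kk
K/II-1 un I-1×I-2: Kk
K/II-2 un ·: KK|Kk
K/III-1 un II-2×II-1: KK|Kk
K/III-2 un II-2×II-1: KK|Kk
⇒ K over [I-1,I-2,II-1,II-2,III-1,III-2]: 16 consistent
V/I-1 aff ·: vv
V/I-2 un ·: VV|Vv
V/II-1 un I-1×I-2: Vv
V/II-2 un ·: VV|Vv
V/III-1 ? II-2×II-1: VV|Vv|vv
V/III-2 un II-2×II-1: VV|Vv
⇒ V over [I-1,I-2,II-1,II-2,III-1,III-2]: 20 consistent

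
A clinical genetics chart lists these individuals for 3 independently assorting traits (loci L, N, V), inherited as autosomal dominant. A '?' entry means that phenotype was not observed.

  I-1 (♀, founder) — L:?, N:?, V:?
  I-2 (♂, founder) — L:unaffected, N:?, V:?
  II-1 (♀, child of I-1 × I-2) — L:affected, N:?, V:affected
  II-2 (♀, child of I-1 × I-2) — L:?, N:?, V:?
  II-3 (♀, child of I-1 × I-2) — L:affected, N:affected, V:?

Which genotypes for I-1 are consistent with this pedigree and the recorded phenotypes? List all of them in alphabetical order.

L/I-1 ? ·: Ll|LL
L/I-2 un ·: ll
L/II-1 aff I-1×I-2: Ll
L/II-2 ? I-1×I-2: ll|Ll
L/II-3 aff I-1×I-2: Ll
⇒ L over [I-1,I-2,II-1,II-2,II-3]: 3 consistent
N/I-1 ? ·: nn|Nn|NN
N/I-2 ? ·: nn|Nn|NN
N/II-1 ? I-1×I-2: nn|Nn|NN
N/II-2 ? I-1×I-2: nn|Nn|NN
N/II-3 aff I-1×I-2: Nn|NN
⇒ N over [I-1,I-2,II-1,II-2,II-3]: 45 consistent
V/I-1 ? ·: vv|Vv|VV
V/I-2 ? ·: vv|Vv|VV
V/II-1 aff I-1×I-2: Vv|VV
V/II-2 ? I-1×I-2: vv|Vv|VV
V/II-3 ? I-1×I-2: vv|Vv|VV
⇒ V over [I-1,I-2,II-1,II-2,II-3]: 45 consistent

I-1 ∈ {LL NN VV, LL NN Vv, LL NN vv, LL Nn VV, LL Nn Vv, LL Nn vv, LL nn VV, LL nn Vv, LL nn vv, Ll NN VV, Ll NN Vv, Ll NN vv, Ll Nn VV, Ll Nn Vv, Ll Nn vv, Ll nn VV, Ll nn Vv, Ll nn vv}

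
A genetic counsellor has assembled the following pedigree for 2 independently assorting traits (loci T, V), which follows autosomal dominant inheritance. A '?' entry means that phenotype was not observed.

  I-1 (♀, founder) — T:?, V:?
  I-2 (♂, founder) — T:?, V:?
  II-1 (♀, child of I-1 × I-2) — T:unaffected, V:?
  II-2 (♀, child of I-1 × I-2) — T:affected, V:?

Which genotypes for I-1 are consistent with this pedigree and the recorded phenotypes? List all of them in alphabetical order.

I-1 ∈ {Tt VV, Tt Vv, Tt vv, tt VV, tt Vv, tt vv}

T/I-1 ? ·: tt|Tt
T/I-2 ? ·: tt|Tt
T/II-1 un I-1×I-2: tt
T/II-2 aff I-1×I-2: Tt|TT
⇒ T over [I-1,I-2,II-1,II-2]: 4 consistent
V/I-1 ? ·: vv|Vv|VV
V/I-2 ? ·: vv|Vv|VV
V/II-1 ? I-1×I-2: vv|Vv|VV
V/II-2 ? I-1×I-2: vv|Vv|VV
⇒ V over [I-1,I-2,II-1,II-2]: 29 consistent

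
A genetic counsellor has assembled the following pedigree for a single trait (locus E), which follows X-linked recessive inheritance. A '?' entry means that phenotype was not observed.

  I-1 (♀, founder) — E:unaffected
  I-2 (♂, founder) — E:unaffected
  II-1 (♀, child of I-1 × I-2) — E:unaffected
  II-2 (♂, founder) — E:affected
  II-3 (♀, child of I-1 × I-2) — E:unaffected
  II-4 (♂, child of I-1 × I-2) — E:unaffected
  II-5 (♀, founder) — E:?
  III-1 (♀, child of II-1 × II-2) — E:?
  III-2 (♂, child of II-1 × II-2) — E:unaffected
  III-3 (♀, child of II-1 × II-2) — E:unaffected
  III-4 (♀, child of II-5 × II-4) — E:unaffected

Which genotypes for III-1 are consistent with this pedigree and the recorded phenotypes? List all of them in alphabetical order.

E/I-1 un ·: X^EX^E|X^EX^e
E/I-2 un ·: X^EY
E/II-1 un I-1×I-2: X^EX^E|X^EX^e
E/II-2 aff ·: X^eY
E/II-3 un I-1×I-2: X^EX^E|X^EX^e
E/II-4 un I-1×I-2: X^EY
E/II-5 ? ·: X^EX^E|X^EX^e|X^eX^e
E/III-1 ? II-1×II-2: X^EX^e|X^eX^e
E/III-2 un II-1×II-2: X^EY
E/III-3 un II-1×II-2: X^EX^e
E/III-4 un II-5×II-4: X^EX^E|X^EX^e
⇒ E over [I-1,I-2,II-1,II-2,II-3,II-4,II-5,III-1,III-2,III-3,III-4]: 28 consistent

III-1 ∈ {X^EX^e, X^eX^e}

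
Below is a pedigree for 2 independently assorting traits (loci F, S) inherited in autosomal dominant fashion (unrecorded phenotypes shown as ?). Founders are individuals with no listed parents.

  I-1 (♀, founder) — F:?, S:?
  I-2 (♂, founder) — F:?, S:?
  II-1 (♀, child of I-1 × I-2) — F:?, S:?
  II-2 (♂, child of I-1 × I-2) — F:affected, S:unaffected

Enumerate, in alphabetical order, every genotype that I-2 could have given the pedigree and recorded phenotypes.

F/I-1 ? ·: ff|Ff|FF
F/I-2 ? ·: ff|Ff|FF
F/II-1 ? I-1×I-2: ff|Ff|FF
F/II-2 aff I-1×I-2: Ff|FF
⇒ F over [I-1,I-2,II-1,II-2]: 21 consistent
S/I-1 ? ·: ss|Ss
S/I-2 ? ·: ss|Ss
S/II-1 ? I-1×I-2: ss|Ss|SS
S/II-2 un I-1×I-2: ss
⇒ S over [I-1,I-2,II-1,II-2]: 8 consistent

I-2 ∈ {FF Ss, FF ss, Ff Ss, Ff ss, ff Ss, ff ss}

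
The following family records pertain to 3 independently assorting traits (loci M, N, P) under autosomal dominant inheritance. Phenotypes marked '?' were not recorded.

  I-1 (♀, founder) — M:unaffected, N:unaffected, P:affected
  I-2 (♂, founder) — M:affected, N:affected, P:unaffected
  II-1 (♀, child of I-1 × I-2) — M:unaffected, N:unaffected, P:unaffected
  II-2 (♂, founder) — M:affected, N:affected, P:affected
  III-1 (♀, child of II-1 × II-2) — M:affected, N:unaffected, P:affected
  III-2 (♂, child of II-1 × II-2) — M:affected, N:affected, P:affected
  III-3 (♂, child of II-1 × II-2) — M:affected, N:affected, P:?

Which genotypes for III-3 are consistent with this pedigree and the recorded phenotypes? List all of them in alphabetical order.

M/I-1 un ·: mm
M/I-2 aff ·: Mm
M/II-1 un I-1×I-2: mm
M/II-2 aff ·: Mm|MM
M/III-1 aff II-1×II-2: Mm
M/III-2 aff II-1×II-2: Mm
M/III-3 aff II-1×II-2: Mm
⇒ M over [I-1,I-2,II-1,II-2,III-1,III-2,III-3]: 2 consistent
N/I-1 un ·: nn
N/I-2 aff ·: Nn
N/II-1 un I-1×I-2: nn
N/II-2 aff ·: Nn
N/III-1 un II-1×II-2: nn
N/III-2 aff II-1×II-2: Nn
N/III-3 aff II-1×II-2: Nn
⇒ N over [I-1,I-2,II-1,II-2,III-1,III-2,III-3]: 1 consistent
P/I-1 aff ·: Pp
P/I-2 un ·: pp
P/II-1 un I-1×I-2: pp
P/II-2 aff ·: Pp|PP
P/III-1 aff II-1×II-2: Pp
P/III-2 aff II-1×II-2: Pp
P/III-3 ? II-1×II-2: pp|Pp
⇒ P over [I-1,I-2,II-1,II-2,III-1,III-2,III-3]: 3 consistent

III-3 ∈ {Mm Nn Pp, Mm Nn pp}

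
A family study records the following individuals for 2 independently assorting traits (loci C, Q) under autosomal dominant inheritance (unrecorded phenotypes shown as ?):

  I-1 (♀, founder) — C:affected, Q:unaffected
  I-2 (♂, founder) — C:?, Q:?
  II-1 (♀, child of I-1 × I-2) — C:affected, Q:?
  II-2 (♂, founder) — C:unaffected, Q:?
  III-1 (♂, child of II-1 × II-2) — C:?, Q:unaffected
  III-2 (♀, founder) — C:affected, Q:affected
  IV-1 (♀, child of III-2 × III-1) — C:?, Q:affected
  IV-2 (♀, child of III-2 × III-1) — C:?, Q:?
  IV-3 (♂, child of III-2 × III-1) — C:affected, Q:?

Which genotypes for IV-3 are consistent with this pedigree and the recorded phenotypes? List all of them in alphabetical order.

C/I-1 aff ·: Cc|CC
C/I-2 ? ·: cc|Cc|CC
C/II-1 aff I-1×I-2: Cc|CC
C/II-2 un ·: cc
C/III-1 ? II-1×II-2: cc|Cc
C/III-2 aff ·: Cc|CC
C/IV-1 ? III-2×III-1: cc|Cc|CC
C/IV-2 ? III-2×III-1: cc|Cc|CC
C/IV-3 aff III-2×III-1: Cc|CC
⇒ C over [I-1,I-2,II-1,II-2,III-1,III-2,IV-1,IV-2,IV-3]: 259 consistent
Q/I-1 un ·: qq
Q/I-2 ? ·: qq|Qq|QQ
Q/II-1 ? I-1×I-2: qq|Qq
Q/II-2 ? ·: qq|Qq
Q/III-1 un II-1×II-2: qq
Q/III-2 aff ·: Qq|QQ
Q/IV-1 aff III-2×III-1: Qq
Q/IV-2 ? III-2×III-1: qq|Qq
Q/IV-3 ? III-2×III-1: qq|Qq
⇒ Q over [I-1,I-2,II-1,II-2,III-1,III-2,IV-1,IV-2,IV-3]: 40 consistent

IV-3 ∈ {CC Qq, CC qq, Cc Qq, Cc qq}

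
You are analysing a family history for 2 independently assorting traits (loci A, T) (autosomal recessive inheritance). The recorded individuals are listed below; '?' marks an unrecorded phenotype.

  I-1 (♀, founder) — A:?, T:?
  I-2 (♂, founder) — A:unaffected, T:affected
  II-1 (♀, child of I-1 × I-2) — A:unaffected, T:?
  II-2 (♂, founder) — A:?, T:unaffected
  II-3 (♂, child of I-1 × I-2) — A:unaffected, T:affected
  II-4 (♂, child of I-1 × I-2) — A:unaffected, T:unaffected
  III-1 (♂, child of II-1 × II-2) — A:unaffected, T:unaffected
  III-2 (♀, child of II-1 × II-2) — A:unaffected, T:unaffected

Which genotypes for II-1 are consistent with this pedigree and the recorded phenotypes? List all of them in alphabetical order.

A/I-1 ? ·: AA|Aa|aa
A/I-2 un ·: AA|Aa
A/II-1 un I-1×I-2: AA|Aa
A/II-2 ? ·: AA|Aa|aa
A/II-3 un I-1×I-2: AA|Aa
A/II-4 un I-1×I-2: AA|Aa
A/III-1 un II-1×II-2: AA|Aa
A/III-2 un II-1×II-2: AA|Aa
⇒ A over [I-1,I-2,II-1,II-2,II-3,II-4,III-1,III-2]: 204 consistent
T/I-1 ? ·: Tt
T/I-2 aff ·: tt
T/II-1 ? I-1×I-2: Tt|tt
T/II-2 un ·: TT|Tt
T/II-3 aff I-1×I-2: tt
T/II-4 un I-1×I-2: Tt
T/III-1 un II-1×II-2: TT|Tt
T/III-2 un II-1×II-2: TT|Tt
⇒ T over [I-1,I-2,II-1,II-2,II-3,II-4,III-1,III-2]: 10 consistent

II-1 ∈ {AA Tt, AA tt, Aa Tt, Aa tt}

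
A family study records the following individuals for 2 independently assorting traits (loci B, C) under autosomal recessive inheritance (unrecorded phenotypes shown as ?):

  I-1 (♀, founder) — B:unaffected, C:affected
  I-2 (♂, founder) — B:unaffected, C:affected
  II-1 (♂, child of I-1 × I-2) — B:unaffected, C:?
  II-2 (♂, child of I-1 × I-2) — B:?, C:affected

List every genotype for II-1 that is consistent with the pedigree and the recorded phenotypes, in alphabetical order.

II-1 ∈ {BB cc, Bb cc}

B/I-1 un ·: BB|Bb
B/I-2 un ·: BB|Bb
B/II-1 un I-1×I-2: BB|Bb
B/II-2 ? I-1×I-2: BB|Bb|bb
⇒ B over [I-1,I-2,II-1,II-2]: 15 consistent
C/I-1 aff ·: cc
C/I-2 aff ·: cc
C/II-1 ? I-1×I-2: cc
C/II-2 aff I-1×I-2: cc
⇒ C over [I-1,I-2,II-1,II-2]: 1 consistent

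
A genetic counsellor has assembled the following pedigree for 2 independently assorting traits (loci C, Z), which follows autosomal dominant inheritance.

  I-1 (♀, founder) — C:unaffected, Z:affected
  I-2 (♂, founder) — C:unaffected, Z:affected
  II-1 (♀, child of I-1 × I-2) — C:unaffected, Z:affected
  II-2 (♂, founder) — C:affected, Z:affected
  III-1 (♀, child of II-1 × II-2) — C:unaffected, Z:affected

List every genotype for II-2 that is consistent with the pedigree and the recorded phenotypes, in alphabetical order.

II-2 ∈ {Cc ZZ, Cc Zz}

C/I-1 un ·: cc
C/I-2 un ·: cc
C/II-1 un I-1×I-2: cc
C/II-2 aff ·: Cc
C/III-1 un II-1×II-2: cc
⇒ C over [I-1,I-2,II-1,II-2,III-1]: 1 consistent
Z/I-1 aff ·: Zz|ZZ
Z/I-2 aff ·: Zz|ZZ
Z/II-1 aff I-1×I-2: Zz|ZZ
Z/II-2 aff ·: Zz|ZZ
Z/III-1 aff II-1×II-2: Zz|ZZ
⇒ Z over [I-1,I-2,II-1,II-2,III-1]: 24 consistent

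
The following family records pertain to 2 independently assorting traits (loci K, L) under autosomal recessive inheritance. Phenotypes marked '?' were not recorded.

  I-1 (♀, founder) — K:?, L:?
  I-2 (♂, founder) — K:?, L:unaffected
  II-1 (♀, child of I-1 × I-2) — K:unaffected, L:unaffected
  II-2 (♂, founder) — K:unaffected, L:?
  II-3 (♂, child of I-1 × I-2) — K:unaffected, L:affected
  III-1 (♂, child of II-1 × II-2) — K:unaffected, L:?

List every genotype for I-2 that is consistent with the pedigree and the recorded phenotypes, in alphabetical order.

K/I-1 ? ·: KK|Kk|kk
K/I-2 ? ·: KK|Kk|kk
K/II-1 un I-1×I-2: KK|Kk
K/II-2 un ·: KK|Kk
K/II-3 un I-1×I-2: KK|Kk
K/III-1 un II-1×II-2: KK|Kk
⇒ K over [I-1,I-2,II-1,II-2,II-3,III-1]: 61 consistent
L/I-1 ? ·: Ll|ll
L/I-2 un ·: Ll
L/II-1 un I-1×I-2: LL|Ll
L/II-2 ? ·: LL|Ll|ll
L/II-3 aff I-1×I-2: ll
L/III-1 ? II-1×II-2: LL|Ll|ll
⇒ L over [I-1,I-2,II-1,II-2,II-3,III-1]: 18 consistent

I-2 ∈ {KK Ll, Kk Ll, kk Ll}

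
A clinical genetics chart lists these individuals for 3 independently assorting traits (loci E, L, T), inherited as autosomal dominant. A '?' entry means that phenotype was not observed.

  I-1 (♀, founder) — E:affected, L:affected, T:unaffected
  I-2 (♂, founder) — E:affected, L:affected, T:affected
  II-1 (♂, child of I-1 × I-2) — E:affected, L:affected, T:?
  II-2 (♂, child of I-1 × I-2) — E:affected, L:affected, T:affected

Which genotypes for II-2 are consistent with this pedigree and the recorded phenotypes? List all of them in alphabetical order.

II-2 ∈ {EE LL Tt, EE Ll Tt, Ee LL Tt, Ee Ll Tt}

E/I-1 aff ·: Ee|EE
E/I-2 aff ·: Ee|EE
E/II-1 aff I-1×I-2: Ee|EE
E/II-2 aff I-1×I-2: Ee|EE
⇒ E over [I-1,I-2,II-1,II-2]: 13 consistent
L/I-1 aff ·: Ll|LL
L/I-2 aff ·: Ll|LL
L/II-1 aff I-1×I-2: Ll|LL
L/II-2 aff I-1×I-2: Ll|LL
⇒ L over [I-1,I-2,II-1,II-2]: 13 consistent
T/I-1 un ·: tt
T/I-2 aff ·: Tt|TT
T/II-1 ? I-1×I-2: tt|Tt
T/II-2 aff I-1×I-2: Tt
⇒ T over [I-1,I-2,II-1,II-2]: 3 consistent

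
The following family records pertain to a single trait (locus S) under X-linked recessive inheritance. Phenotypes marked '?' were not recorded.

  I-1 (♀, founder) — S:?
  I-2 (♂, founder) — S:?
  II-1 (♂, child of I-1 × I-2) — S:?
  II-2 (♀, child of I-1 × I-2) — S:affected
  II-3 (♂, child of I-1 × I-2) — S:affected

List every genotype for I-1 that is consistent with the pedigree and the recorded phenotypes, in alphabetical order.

S/I-1 ? ·: X^SX^s|X^sX^s
S/I-2 ? ·: X^sY
S/II-1 ? I-1×I-2: X^SY|X^sY
S/II-2 aff I-1×I-2: X^sX^s
S/II-3 aff I-1×I-2: X^sY
⇒ S over [I-1,I-2,II-1,II-2,II-3]: 3 consistent

I-1 ∈ {X^SX^s, X^sX^s}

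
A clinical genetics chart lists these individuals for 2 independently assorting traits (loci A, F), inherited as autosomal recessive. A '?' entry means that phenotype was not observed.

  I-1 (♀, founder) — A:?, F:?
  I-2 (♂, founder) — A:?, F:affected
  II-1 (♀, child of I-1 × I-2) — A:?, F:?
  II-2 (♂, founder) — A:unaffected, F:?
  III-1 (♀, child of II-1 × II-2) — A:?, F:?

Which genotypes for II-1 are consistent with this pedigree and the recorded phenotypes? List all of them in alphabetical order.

A/I-1 ? ·: AA|Aa|aa
A/I-2 ? ·: AA|Aa|aa
A/II-1 ? I-1×I-2: AA|Aa|aa
A/II-2 un ·: AA|Aa
A/III-1 ? II-1×II-2: AA|Aa|aa
⇒ A over [I-1,I-2,II-1,II-2,III-1]: 59 consistent
F/I-1 ? ·: FF|Ff|ff
F/I-2 aff ·: ff
F/II-1 ? I-1×I-2: Ff|ff
F/II-2 ? ·: FF|Ff|ff
F/III-1 ? II-1×II-2: FF|Ff|ff
⇒ F over [I-1,I-2,II-1,II-2,III-1]: 22 consistent

II-1 ∈ {AA Ff, AA ff, Aa Ff, Aa ff, aa Ff, aa ff}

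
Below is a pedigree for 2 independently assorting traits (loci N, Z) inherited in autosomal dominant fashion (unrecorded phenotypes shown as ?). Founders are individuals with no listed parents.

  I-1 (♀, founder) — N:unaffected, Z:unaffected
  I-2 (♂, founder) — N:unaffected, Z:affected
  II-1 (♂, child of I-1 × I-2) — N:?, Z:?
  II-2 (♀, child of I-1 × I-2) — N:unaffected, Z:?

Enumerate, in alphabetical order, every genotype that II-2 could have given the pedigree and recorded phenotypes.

II-2 ∈ {nn Zz, nn zz}

N/I-1 un ·: nn
N/I-2 un ·: nn
N/II-1 ? I-1×I-2: nn
N/II-2 un I-1×I-2: nn
⇒ N over [I-1,I-2,II-1,II-2]: 1 consistent
Z/I-1 un ·: zz
Z/I-2 aff ·: Zz|ZZ
Z/II-1 ? I-1×I-2: zz|Zz
Z/II-2 ? I-1×I-2: zz|Zz
⇒ Z over [I-1,I-2,II-1,II-2]: 5 consistent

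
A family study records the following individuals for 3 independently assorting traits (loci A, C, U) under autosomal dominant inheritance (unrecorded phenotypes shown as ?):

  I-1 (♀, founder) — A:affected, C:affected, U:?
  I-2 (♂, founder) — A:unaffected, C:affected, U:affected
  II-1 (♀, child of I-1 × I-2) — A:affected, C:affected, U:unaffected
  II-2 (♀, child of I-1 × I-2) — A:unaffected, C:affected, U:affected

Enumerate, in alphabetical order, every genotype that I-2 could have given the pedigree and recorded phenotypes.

I-2 ∈ {aa CC Uu, aa Cc Uu}

A/I-1 aff ·: Aa
A/I-2 un ·: aa
A/II-1 aff I-1×I-2: Aa
A/II-2 un I-1×I-2: aa
⇒ A over [I-1,I-2,II-1,II-2]: 1 consistent
C/I-1 aff ·: Cc|CC
C/I-2 aff ·: Cc|CC
C/II-1 aff I-1×I-2: Cc|CC
C/II-2 aff I-1×I-2: Cc|CC
⇒ C over [I-1,I-2,II-1,II-2]: 13 consistent
U/I-1 ? ·: uu|Uu
U/I-2 aff ·: Uu
U/II-1 un I-1×I-2: uu
U/II-2 aff I-1×I-2: Uu|UU
⇒ U over [I-1,I-2,II-1,II-2]: 3 consistent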